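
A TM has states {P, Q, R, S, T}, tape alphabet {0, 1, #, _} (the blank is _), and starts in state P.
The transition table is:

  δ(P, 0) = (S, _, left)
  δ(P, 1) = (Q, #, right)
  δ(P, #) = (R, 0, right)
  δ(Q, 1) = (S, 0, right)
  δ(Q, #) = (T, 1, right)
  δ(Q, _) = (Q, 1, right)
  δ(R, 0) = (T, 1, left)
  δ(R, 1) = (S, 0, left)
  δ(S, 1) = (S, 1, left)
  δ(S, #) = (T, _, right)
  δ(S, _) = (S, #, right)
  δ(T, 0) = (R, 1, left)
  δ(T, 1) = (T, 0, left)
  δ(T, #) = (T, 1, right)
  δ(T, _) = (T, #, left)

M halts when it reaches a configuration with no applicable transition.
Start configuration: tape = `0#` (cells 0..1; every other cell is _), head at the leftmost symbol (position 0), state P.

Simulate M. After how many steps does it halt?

17

state=P head=0 tape=__[0]#__   (P,0)→(S,_,left)
state=S head=-1 tape=_[_]_#__   (S,_)→(S,#,right)
state=S head=0 tape=_#[_]#__   (S,_)→(S,#,right)
state=S head=1 tape=_##[#]__   (S,#)→(T,_,right)
state=T head=2 tape=_##_[_]_   (T,_)→(T,#,left)
state=T head=1 tape=_##[_]#_   (T,_)→(T,#,left)
state=T head=0 tape=_#[#]##_   (T,#)→(T,1,right)
state=T head=1 tape=_#1[#]#_   (T,#)→(T,1,right)
state=T head=2 tape=_#11[#]_   (T,#)→(T,1,right)
state=T head=3 tape=_#111[_]   (T,_)→(T,#,left)
state=T head=2 tape=_#11[1]#   (T,1)→(T,0,left)
state=T head=1 tape=_#1[1]0#   (T,1)→(T,0,left)
state=T head=0 tape=_#[1]00#   (T,1)→(T,0,left)
state=T head=-1 tape=_[#]000#   (T,#)→(T,1,right)
state=T head=0 tape=_1[0]00#   (T,0)→(R,1,left)
state=R head=-1 tape=_[1]100#   (R,1)→(S,0,left)
state=S head=-2 tape=[_]0100#   (S,_)→(S,#,right)
state=S head=-1 tape=#[0]100#
M halts after 17 transitions.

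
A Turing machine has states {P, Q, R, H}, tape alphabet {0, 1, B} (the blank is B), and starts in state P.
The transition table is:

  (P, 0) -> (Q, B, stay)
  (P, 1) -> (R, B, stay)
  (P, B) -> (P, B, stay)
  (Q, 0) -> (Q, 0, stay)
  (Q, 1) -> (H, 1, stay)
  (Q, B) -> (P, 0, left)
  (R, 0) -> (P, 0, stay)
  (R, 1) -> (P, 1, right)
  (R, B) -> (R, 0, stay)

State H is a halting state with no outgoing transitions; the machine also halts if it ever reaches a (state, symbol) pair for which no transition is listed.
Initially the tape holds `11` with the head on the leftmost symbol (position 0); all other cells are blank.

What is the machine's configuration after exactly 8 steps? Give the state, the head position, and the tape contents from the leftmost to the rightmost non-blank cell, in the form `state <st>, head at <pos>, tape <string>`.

state=P head=0 tape=B[1]1   (P,1)→(R,B,stay)
state=R head=0 tape=B[B]1   (R,B)→(R,0,stay)
state=R head=0 tape=B[0]1   (R,0)→(P,0,stay)
state=P head=0 tape=B[0]1   (P,0)→(Q,B,stay)
state=Q head=0 tape=B[B]1   (Q,B)→(P,0,left)
state=P head=-1 tape=[B]01   (P,B)→(P,B,stay)
state=P head=-1 tape=[B]01   (P,B)→(P,B,stay)
state=P head=-1 tape=[B]01   (P,B)→(P,B,stay)
state=P head=-1 tape=[B]01
After 8 steps: state P, head at -1, tape 01.

state P, head at -1, tape 01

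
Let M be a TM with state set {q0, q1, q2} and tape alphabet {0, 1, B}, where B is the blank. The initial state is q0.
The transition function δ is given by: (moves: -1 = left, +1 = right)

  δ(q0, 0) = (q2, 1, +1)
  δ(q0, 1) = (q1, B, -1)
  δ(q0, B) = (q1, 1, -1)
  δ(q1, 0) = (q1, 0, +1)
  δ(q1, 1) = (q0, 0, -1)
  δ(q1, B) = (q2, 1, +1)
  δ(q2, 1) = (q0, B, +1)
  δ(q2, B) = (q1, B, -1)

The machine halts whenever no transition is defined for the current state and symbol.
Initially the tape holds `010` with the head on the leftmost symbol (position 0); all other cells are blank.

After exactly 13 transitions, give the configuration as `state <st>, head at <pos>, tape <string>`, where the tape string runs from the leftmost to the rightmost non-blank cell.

state=q0 head=0 tape=BB[0]10B   (q0,0)→(q2,1,+1)
state=q2 head=1 tape=BB1[1]0B   (q2,1)→(q0,B,+1)
state=q0 head=2 tape=BB1B[0]B   (q0,0)→(q2,1,+1)
state=q2 head=3 tape=BB1B1[B]   (q2,B)→(q1,B,-1)
state=q1 head=2 tape=BB1B[1]B   (q1,1)→(q0,0,-1)
state=q0 head=1 tape=BB1[B]0B   (q0,B)→(q1,1,-1)
state=q1 head=0 tape=BB[1]10B   (q1,1)→(q0,0,-1)
state=q0 head=-1 tape=B[B]010B   (q0,B)→(q1,1,-1)
state=q1 head=-2 tape=[B]1010B   (q1,B)→(q2,1,+1)
state=q2 head=-1 tape=1[1]010B   (q2,1)→(q0,B,+1)
state=q0 head=0 tape=1B[0]10B   (q0,0)→(q2,1,+1)
state=q2 head=1 tape=1B1[1]0B   (q2,1)→(q0,B,+1)
state=q0 head=2 tape=1B1B[0]B   (q0,0)→(q2,1,+1)
state=q2 head=3 tape=1B1B1[B]
After 13 steps: state q2, head at 3, tape 1B1B1.

state q2, head at 3, tape 1B1B1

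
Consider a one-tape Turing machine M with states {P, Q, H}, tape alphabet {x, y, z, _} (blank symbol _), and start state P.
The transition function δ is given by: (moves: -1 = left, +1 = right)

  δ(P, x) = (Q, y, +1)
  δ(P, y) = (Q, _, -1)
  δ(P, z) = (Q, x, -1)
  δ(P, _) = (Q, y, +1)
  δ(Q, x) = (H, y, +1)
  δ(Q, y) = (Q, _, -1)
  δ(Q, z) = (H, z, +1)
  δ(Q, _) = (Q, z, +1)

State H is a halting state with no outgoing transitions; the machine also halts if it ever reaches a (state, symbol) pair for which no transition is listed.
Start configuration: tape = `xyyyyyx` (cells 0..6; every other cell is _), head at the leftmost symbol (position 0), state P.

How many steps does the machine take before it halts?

P | _[x]yyyyyx   read x → write y, move +1, go to Q
Q | _y[y]yyyyx   read y → write _, move -1, go to Q
Q | _[y]_yyyyx   read y → write _, move -1, go to Q
Q | [_]__yyyyx   read _ → write z, move +1, go to Q
Q | z[_]_yyyyx   read _ → write z, move +1, go to Q
Q | zz[_]yyyyx   read _ → write z, move +1, go to Q
Q | zzz[y]yyyx   read y → write _, move -1, go to Q
Q | zz[z]_yyyx   read z → write z, move +1, go to H
H | zzz[_]yyyx
M halts after 8 transitions.

8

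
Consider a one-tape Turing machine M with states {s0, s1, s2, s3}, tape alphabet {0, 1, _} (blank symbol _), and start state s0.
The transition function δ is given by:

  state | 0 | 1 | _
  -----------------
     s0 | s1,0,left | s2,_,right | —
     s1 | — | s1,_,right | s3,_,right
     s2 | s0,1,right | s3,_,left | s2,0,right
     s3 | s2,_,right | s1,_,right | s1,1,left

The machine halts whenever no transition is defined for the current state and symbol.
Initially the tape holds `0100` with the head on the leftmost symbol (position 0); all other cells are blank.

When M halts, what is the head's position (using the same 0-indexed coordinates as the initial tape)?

4

state=s0 head=0 tape=_[0]100_   (s0,0)→(s1,0,left)
state=s1 head=-1 tape=[_]0100_   (s1,_)→(s3,_,right)
state=s3 head=0 tape=_[0]100_   (s3,0)→(s2,_,right)
state=s2 head=1 tape=__[1]00_   (s2,1)→(s3,_,left)
state=s3 head=0 tape=_[_]_00_   (s3,_)→(s1,1,left)
state=s1 head=-1 tape=[_]1_00_   (s1,_)→(s3,_,right)
state=s3 head=0 tape=_[1]_00_   (s3,1)→(s1,_,right)
state=s1 head=1 tape=__[_]00_   (s1,_)→(s3,_,right)
state=s3 head=2 tape=___[0]0_   (s3,0)→(s2,_,right)
state=s2 head=3 tape=____[0]_   (s2,0)→(s0,1,right)
state=s0 head=4 tape=____1[_]
At halt the head is at cell 4.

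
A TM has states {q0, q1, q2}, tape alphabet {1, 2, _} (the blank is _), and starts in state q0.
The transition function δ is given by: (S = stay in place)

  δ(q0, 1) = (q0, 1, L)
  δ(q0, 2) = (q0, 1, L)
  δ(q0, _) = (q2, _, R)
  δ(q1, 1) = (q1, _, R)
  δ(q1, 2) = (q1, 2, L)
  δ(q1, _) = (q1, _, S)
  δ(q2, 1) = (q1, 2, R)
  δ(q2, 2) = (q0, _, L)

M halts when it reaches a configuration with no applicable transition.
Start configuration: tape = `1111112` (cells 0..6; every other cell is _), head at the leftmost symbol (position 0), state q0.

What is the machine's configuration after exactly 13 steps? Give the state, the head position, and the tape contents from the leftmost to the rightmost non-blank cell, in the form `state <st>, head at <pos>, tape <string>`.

state=q0 head=0 tape=_[1]111112   (q0,1)→(q0,1,L)
state=q0 head=-1 tape=[_]1111112   (q0,_)→(q2,_,R)
state=q2 head=0 tape=_[1]111112   (q2,1)→(q1,2,R)
state=q1 head=1 tape=_2[1]11112   (q1,1)→(q1,_,R)
state=q1 head=2 tape=_2_[1]1112   (q1,1)→(q1,_,R)
state=q1 head=3 tape=_2__[1]112   (q1,1)→(q1,_,R)
state=q1 head=4 tape=_2___[1]12   (q1,1)→(q1,_,R)
state=q1 head=5 tape=_2____[1]2   (q1,1)→(q1,_,R)
state=q1 head=6 tape=_2_____[2]   (q1,2)→(q1,2,L)
state=q1 head=5 tape=_2____[_]2   (q1,_)→(q1,_,S)
state=q1 head=5 tape=_2____[_]2   (q1,_)→(q1,_,S)
state=q1 head=5 tape=_2____[_]2   (q1,_)→(q1,_,S)
state=q1 head=5 tape=_2____[_]2   (q1,_)→(q1,_,S)
state=q1 head=5 tape=_2____[_]2
After 13 steps: state q1, head at 5, tape 2_____2.

state q1, head at 5, tape 2_____2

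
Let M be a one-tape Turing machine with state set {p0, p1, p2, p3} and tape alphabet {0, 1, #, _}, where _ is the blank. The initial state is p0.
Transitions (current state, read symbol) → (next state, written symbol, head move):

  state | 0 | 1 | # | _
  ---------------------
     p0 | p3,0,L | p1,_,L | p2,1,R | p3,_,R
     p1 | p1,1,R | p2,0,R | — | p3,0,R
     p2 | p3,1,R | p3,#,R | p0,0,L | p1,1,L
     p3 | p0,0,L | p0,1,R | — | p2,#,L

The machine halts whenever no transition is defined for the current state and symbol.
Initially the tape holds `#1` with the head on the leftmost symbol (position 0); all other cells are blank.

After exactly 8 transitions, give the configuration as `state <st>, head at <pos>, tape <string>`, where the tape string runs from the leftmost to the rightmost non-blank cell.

state p3, head at 0, tape 1#0#

p0 | _[#]1_   read # → write 1, move R, go to p2
p2 | _1[1]_   read 1 → write #, move R, go to p3
p3 | _1#[_]   read _ → write #, move L, go to p2
p2 | _1[#]#   read # → write 0, move L, go to p0
p0 | _[1]0#   read 1 → write _, move L, go to p1
p1 | [_]_0#   read _ → write 0, move R, go to p3
p3 | 0[_]0#   read _ → write #, move L, go to p2
p2 | [0]#0#   read 0 → write 1, move R, go to p3
p3 | 1[#]0#
After 8 steps: state p3, head at 0, tape 1#0#.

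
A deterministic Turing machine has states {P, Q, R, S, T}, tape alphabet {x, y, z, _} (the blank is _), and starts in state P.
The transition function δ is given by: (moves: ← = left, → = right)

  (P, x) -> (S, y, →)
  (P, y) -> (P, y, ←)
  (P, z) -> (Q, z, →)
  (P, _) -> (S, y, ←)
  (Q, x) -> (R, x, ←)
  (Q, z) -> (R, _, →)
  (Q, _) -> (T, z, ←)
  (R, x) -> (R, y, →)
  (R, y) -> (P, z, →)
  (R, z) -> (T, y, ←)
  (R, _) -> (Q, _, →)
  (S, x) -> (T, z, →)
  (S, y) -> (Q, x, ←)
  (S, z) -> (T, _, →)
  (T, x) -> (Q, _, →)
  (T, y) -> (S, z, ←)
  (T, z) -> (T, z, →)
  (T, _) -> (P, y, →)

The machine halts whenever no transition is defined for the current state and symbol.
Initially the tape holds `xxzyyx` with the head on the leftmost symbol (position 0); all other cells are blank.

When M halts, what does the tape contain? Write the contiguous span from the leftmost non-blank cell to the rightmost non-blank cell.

yz__zyz_y_z

P | [x]xzyyx_____   read x → write y, move →, go to S
S | y[x]zyyx_____   read x → write z, move →, go to T
T | yz[z]yyx_____   read z → write z, move →, go to T
T | yzz[y]yx_____   read y → write z, move ←, go to S
S | yz[z]zyx_____   read z → write _, move →, go to T
T | yz_[z]yx_____   read z → write z, move →, go to T
T | yz_z[y]x_____   read y → write z, move ←, go to S
S | yz_[z]zx_____   read z → write _, move →, go to T
T | yz__[z]x_____   read z → write z, move →, go to T
T | yz__z[x]_____   read x → write _, move →, go to Q
Q | yz__z_[_]____   read _ → write z, move ←, go to T
T | yz__z[_]z____   read _ → write y, move →, go to P
P | yz__zy[z]____   read z → write z, move →, go to Q
Q | yz__zyz[_]___   read _ → write z, move ←, go to T
T | yz__zy[z]z___   read z → write z, move →, go to T
T | yz__zyz[z]___   read z → write z, move →, go to T
T | yz__zyzz[_]__   read _ → write y, move →, go to P
P | yz__zyzzy[_]_   read _ → write y, move ←, go to S
S | yz__zyzz[y]y_   read y → write x, move ←, go to Q
Q | yz__zyz[z]xy_   read z → write _, move →, go to R
R | yz__zyz_[x]y_   read x → write y, move →, go to R
R | yz__zyz_y[y]_   read y → write z, move →, go to P
P | yz__zyz_yz[_]   read _ → write y, move ←, go to S
S | yz__zyz_y[z]y   read z → write _, move →, go to T
T | yz__zyz_y_[y]   read y → write z, move ←, go to S
S | yz__zyz_y[_]z
The non-blank tape span at halt is yz__zyz_y_z.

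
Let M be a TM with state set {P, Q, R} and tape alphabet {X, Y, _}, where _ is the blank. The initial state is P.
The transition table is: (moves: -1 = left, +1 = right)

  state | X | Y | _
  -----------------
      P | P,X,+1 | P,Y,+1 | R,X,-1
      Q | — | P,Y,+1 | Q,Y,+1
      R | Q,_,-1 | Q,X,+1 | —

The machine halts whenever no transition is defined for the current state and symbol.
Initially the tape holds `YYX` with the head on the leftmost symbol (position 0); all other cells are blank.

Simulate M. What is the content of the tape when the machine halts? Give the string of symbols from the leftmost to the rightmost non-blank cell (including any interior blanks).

YXXX

state=P head=0 tape=[Y]YX_   (P,Y)→(P,Y,+1)
state=P head=1 tape=Y[Y]X_   (P,Y)→(P,Y,+1)
state=P head=2 tape=YY[X]_   (P,X)→(P,X,+1)
state=P head=3 tape=YYX[_]   (P,_)→(R,X,-1)
state=R head=2 tape=YY[X]X   (R,X)→(Q,_,-1)
state=Q head=1 tape=Y[Y]_X   (Q,Y)→(P,Y,+1)
state=P head=2 tape=YY[_]X   (P,_)→(R,X,-1)
state=R head=1 tape=Y[Y]XX   (R,Y)→(Q,X,+1)
state=Q head=2 tape=YX[X]X
The non-blank tape span at halt is YXXX.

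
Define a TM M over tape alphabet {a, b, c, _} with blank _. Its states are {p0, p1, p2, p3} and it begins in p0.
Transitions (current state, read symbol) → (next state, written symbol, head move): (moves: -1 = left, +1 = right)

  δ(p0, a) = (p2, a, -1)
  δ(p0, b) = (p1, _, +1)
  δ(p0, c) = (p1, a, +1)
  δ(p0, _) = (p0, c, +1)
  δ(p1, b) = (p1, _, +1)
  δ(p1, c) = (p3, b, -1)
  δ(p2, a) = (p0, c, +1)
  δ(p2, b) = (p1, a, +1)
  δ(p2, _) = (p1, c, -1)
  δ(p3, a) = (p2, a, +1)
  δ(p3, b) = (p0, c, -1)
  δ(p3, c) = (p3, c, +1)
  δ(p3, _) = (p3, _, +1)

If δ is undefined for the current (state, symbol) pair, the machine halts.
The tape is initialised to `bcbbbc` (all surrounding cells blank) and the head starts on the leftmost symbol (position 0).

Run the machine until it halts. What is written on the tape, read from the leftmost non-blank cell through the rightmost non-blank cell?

state=p0 head=0 tape=[b]cbbbc_   (p0,b)→(p1,_,+1)
state=p1 head=1 tape=_[c]bbbc_   (p1,c)→(p3,b,-1)
state=p3 head=0 tape=[_]bbbbc_   (p3,_)→(p3,_,+1)
state=p3 head=1 tape=_[b]bbbc_   (p3,b)→(p0,c,-1)
state=p0 head=0 tape=[_]cbbbc_   (p0,_)→(p0,c,+1)
state=p0 head=1 tape=c[c]bbbc_   (p0,c)→(p1,a,+1)
state=p1 head=2 tape=ca[b]bbc_   (p1,b)→(p1,_,+1)
state=p1 head=3 tape=ca_[b]bc_   (p1,b)→(p1,_,+1)
state=p1 head=4 tape=ca__[b]c_   (p1,b)→(p1,_,+1)
state=p1 head=5 tape=ca___[c]_   (p1,c)→(p3,b,-1)
state=p3 head=4 tape=ca__[_]b_   (p3,_)→(p3,_,+1)
state=p3 head=5 tape=ca___[b]_   (p3,b)→(p0,c,-1)
state=p0 head=4 tape=ca__[_]c_   (p0,_)→(p0,c,+1)
state=p0 head=5 tape=ca__c[c]_   (p0,c)→(p1,a,+1)
state=p1 head=6 tape=ca__ca[_]
The non-blank tape span at halt is ca__ca.

ca__ca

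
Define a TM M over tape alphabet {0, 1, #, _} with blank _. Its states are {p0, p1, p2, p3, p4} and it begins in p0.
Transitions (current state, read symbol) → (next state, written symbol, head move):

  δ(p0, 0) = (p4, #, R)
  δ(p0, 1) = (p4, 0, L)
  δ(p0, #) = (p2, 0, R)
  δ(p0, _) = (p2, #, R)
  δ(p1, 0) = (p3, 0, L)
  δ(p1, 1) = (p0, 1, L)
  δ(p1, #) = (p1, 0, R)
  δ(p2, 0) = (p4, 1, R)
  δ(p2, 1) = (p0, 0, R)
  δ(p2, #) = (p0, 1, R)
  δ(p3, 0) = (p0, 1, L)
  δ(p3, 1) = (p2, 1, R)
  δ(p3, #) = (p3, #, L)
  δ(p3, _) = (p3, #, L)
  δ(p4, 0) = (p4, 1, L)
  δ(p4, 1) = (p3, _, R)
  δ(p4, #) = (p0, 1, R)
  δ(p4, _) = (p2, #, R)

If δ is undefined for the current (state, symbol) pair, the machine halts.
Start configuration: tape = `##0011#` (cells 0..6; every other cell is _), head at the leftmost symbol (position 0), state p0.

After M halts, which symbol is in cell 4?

p0 | [#]#0011#_   read # → write 0, move R, go to p2
p2 | 0[#]0011#_   read # → write 1, move R, go to p0
p0 | 01[0]011#_   read 0 → write #, move R, go to p4
p4 | 01#[0]11#_   read 0 → write 1, move L, go to p4
p4 | 01[#]111#_   read # → write 1, move R, go to p0
p0 | 011[1]11#_   read 1 → write 0, move L, go to p4
p4 | 01[1]011#_   read 1 → write _, move R, go to p3
p3 | 01_[0]11#_   read 0 → write 1, move L, go to p0
p0 | 01[_]111#_   read _ → write #, move R, go to p2
p2 | 01#[1]11#_   read 1 → write 0, move R, go to p0
p0 | 01#0[1]1#_   read 1 → write 0, move L, go to p4
p4 | 01#[0]01#_   read 0 → write 1, move L, go to p4
p4 | 01[#]101#_   read # → write 1, move R, go to p0
p0 | 011[1]01#_   read 1 → write 0, move L, go to p4
p4 | 01[1]001#_   read 1 → write _, move R, go to p3
p3 | 01_[0]01#_   read 0 → write 1, move L, go to p0
p0 | 01[_]101#_   read _ → write #, move R, go to p2
p2 | 01#[1]01#_   read 1 → write 0, move R, go to p0
p0 | 01#0[0]1#_   read 0 → write #, move R, go to p4
p4 | 01#0#[1]#_   read 1 → write _, move R, go to p3
p3 | 01#0#_[#]_   read # → write #, move L, go to p3
p3 | 01#0#[_]#_   read _ → write #, move L, go to p3
p3 | 01#0[#]##_   read # → write #, move L, go to p3
p3 | 01#[0]###_   read 0 → write 1, move L, go to p0
p0 | 01[#]1###_   read # → write 0, move R, go to p2
p2 | 010[1]###_   read 1 → write 0, move R, go to p0
p0 | 0100[#]##_   read # → write 0, move R, go to p2
p2 | 01000[#]#_   read # → write 1, move R, go to p0
p0 | 010001[#]_   read # → write 0, move R, go to p2
p2 | 0100010[_]
Cell 4 holds 0 when M halts.

0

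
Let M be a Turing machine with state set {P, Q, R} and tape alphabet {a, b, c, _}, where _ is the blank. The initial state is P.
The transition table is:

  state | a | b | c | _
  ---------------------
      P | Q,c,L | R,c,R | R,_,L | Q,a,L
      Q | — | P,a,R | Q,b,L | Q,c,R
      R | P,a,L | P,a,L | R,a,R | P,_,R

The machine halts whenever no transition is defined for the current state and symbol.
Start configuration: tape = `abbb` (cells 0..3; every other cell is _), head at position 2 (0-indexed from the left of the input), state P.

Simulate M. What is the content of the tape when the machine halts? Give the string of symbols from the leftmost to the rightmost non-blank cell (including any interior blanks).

caa_a_a

state=P head=2 tape=___ab[b]b   (P,b)→(R,c,R)
state=R head=3 tape=___abc[b]   (R,b)→(P,a,L)
state=P head=2 tape=___ab[c]a   (P,c)→(R,_,L)
state=R head=1 tape=___a[b]_a   (R,b)→(P,a,L)
state=P head=0 tape=___[a]a_a   (P,a)→(Q,c,L)
state=Q head=-1 tape=__[_]ca_a   (Q,_)→(Q,c,R)
state=Q head=0 tape=__c[c]a_a   (Q,c)→(Q,b,L)
state=Q head=-1 tape=__[c]ba_a   (Q,c)→(Q,b,L)
state=Q head=-2 tape=_[_]bba_a   (Q,_)→(Q,c,R)
state=Q head=-1 tape=_c[b]ba_a   (Q,b)→(P,a,R)
state=P head=0 tape=_ca[b]a_a   (P,b)→(R,c,R)
state=R head=1 tape=_cac[a]_a   (R,a)→(P,a,L)
state=P head=0 tape=_ca[c]a_a   (P,c)→(R,_,L)
state=R head=-1 tape=_c[a]_a_a   (R,a)→(P,a,L)
state=P head=-2 tape=_[c]a_a_a   (P,c)→(R,_,L)
state=R head=-3 tape=[_]_a_a_a   (R,_)→(P,_,R)
state=P head=-2 tape=_[_]a_a_a   (P,_)→(Q,a,L)
state=Q head=-3 tape=[_]aa_a_a   (Q,_)→(Q,c,R)
state=Q head=-2 tape=c[a]a_a_a
The non-blank tape span at halt is caa_a_a.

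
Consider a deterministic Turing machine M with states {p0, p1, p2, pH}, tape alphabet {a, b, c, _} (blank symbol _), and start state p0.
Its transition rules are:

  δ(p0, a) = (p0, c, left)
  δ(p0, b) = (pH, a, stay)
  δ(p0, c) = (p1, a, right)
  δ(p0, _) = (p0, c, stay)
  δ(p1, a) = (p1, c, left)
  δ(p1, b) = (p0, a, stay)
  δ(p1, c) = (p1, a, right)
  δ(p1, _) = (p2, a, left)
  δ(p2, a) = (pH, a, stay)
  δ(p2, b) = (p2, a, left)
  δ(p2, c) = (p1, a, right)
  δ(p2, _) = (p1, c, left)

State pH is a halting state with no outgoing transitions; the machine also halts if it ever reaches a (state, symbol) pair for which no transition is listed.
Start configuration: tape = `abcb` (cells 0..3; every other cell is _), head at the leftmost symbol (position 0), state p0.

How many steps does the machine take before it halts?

31

state=p0 head=0 tape=___[a]bcb_   (p0,a)→(p0,c,left)
state=p0 head=-1 tape=__[_]cbcb_   (p0,_)→(p0,c,stay)
state=p0 head=-1 tape=__[c]cbcb_   (p0,c)→(p1,a,right)
state=p1 head=0 tape=__a[c]bcb_   (p1,c)→(p1,a,right)
state=p1 head=1 tape=__aa[b]cb_   (p1,b)→(p0,a,stay)
state=p0 head=1 tape=__aa[a]cb_   (p0,a)→(p0,c,left)
state=p0 head=0 tape=__a[a]ccb_   (p0,a)→(p0,c,left)
state=p0 head=-1 tape=__[a]cccb_   (p0,a)→(p0,c,left)
state=p0 head=-2 tape=_[_]ccccb_   (p0,_)→(p0,c,stay)
state=p0 head=-2 tape=_[c]ccccb_   (p0,c)→(p1,a,right)
state=p1 head=-1 tape=_a[c]cccb_   (p1,c)→(p1,a,right)
state=p1 head=0 tape=_aa[c]ccb_   (p1,c)→(p1,a,right)
state=p1 head=1 tape=_aaa[c]cb_   (p1,c)→(p1,a,right)
state=p1 head=2 tape=_aaaa[c]b_   (p1,c)→(p1,a,right)
state=p1 head=3 tape=_aaaaa[b]_   (p1,b)→(p0,a,stay)
state=p0 head=3 tape=_aaaaa[a]_   (p0,a)→(p0,c,left)
state=p0 head=2 tape=_aaaa[a]c_   (p0,a)→(p0,c,left)
state=p0 head=1 tape=_aaa[a]cc_   (p0,a)→(p0,c,left)
state=p0 head=0 tape=_aa[a]ccc_   (p0,a)→(p0,c,left)
state=p0 head=-1 tape=_a[a]cccc_   (p0,a)→(p0,c,left)
state=p0 head=-2 tape=_[a]ccccc_   (p0,a)→(p0,c,left)
state=p0 head=-3 tape=[_]cccccc_   (p0,_)→(p0,c,stay)
state=p0 head=-3 tape=[c]cccccc_   (p0,c)→(p1,a,right)
state=p1 head=-2 tape=a[c]ccccc_   (p1,c)→(p1,a,right)
state=p1 head=-1 tape=aa[c]cccc_   (p1,c)→(p1,a,right)
state=p1 head=0 tape=aaa[c]ccc_   (p1,c)→(p1,a,right)
state=p1 head=1 tape=aaaa[c]cc_   (p1,c)→(p1,a,right)
state=p1 head=2 tape=aaaaa[c]c_   (p1,c)→(p1,a,right)
state=p1 head=3 tape=aaaaaa[c]_   (p1,c)→(p1,a,right)
state=p1 head=4 tape=aaaaaaa[_]   (p1,_)→(p2,a,left)
state=p2 head=3 tape=aaaaaa[a]a   (p2,a)→(pH,a,stay)
state=pH head=3 tape=aaaaaa[a]a
M halts after 31 transitions.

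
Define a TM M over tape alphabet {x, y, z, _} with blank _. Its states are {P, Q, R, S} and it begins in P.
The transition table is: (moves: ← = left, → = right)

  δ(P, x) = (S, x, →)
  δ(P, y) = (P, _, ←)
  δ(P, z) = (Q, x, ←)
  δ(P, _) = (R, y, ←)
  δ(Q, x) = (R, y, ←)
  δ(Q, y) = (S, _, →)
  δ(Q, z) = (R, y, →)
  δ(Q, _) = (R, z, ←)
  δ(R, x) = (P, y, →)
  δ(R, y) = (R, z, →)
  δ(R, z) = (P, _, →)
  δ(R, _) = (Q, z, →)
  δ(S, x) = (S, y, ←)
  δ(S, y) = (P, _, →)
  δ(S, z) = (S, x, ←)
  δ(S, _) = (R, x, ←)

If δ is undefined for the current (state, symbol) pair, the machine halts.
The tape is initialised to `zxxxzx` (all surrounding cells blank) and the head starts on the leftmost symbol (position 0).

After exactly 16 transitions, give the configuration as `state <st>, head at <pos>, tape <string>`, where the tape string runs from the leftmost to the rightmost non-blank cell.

state S, head at 2, tape zzzz_yzx

state=P head=0 tape=__[z]xxxzx   (P,z)→(Q,x,←)
state=Q head=-1 tape=_[_]xxxxzx   (Q,_)→(R,z,←)
state=R head=-2 tape=[_]zxxxxzx   (R,_)→(Q,z,→)
state=Q head=-1 tape=z[z]xxxxzx   (Q,z)→(R,y,→)
state=R head=0 tape=zy[x]xxxzx   (R,x)→(P,y,→)
state=P head=1 tape=zyy[x]xxzx   (P,x)→(S,x,→)
state=S head=2 tape=zyyx[x]xzx   (S,x)→(S,y,←)
state=S head=1 tape=zyy[x]yxzx   (S,x)→(S,y,←)
state=S head=0 tape=zy[y]yyxzx   (S,y)→(P,_,→)
state=P head=1 tape=zy_[y]yxzx   (P,y)→(P,_,←)
state=P head=0 tape=zy[_]_yxzx   (P,_)→(R,y,←)
state=R head=-1 tape=z[y]y_yxzx   (R,y)→(R,z,→)
state=R head=0 tape=zz[y]_yxzx   (R,y)→(R,z,→)
state=R head=1 tape=zzz[_]yxzx   (R,_)→(Q,z,→)
state=Q head=2 tape=zzzz[y]xzx   (Q,y)→(S,_,→)
state=S head=3 tape=zzzz_[x]zx   (S,x)→(S,y,←)
state=S head=2 tape=zzzz[_]yzx
After 16 steps: state S, head at 2, tape zzzz_yzx.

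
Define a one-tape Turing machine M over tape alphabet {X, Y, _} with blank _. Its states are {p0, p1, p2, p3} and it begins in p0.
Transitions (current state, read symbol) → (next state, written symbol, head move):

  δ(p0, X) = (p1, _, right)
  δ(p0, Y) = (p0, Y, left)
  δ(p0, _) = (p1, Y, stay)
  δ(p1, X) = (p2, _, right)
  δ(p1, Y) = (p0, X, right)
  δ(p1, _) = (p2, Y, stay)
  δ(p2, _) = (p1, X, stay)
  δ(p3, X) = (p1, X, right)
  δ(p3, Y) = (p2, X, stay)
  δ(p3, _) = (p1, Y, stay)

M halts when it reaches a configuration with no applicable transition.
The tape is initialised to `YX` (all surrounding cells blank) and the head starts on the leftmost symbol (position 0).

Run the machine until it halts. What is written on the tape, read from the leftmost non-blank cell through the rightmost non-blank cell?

X_Y

state=p0 head=0 tape=_[Y]X_   (p0,Y)→(p0,Y,left)
state=p0 head=-1 tape=[_]YX_   (p0,_)→(p1,Y,stay)
state=p1 head=-1 tape=[Y]YX_   (p1,Y)→(p0,X,right)
state=p0 head=0 tape=X[Y]X_   (p0,Y)→(p0,Y,left)
state=p0 head=-1 tape=[X]YX_   (p0,X)→(p1,_,right)
state=p1 head=0 tape=_[Y]X_   (p1,Y)→(p0,X,right)
state=p0 head=1 tape=_X[X]_   (p0,X)→(p1,_,right)
state=p1 head=2 tape=_X_[_]   (p1,_)→(p2,Y,stay)
state=p2 head=2 tape=_X_[Y]
The non-blank tape span at halt is X_Y.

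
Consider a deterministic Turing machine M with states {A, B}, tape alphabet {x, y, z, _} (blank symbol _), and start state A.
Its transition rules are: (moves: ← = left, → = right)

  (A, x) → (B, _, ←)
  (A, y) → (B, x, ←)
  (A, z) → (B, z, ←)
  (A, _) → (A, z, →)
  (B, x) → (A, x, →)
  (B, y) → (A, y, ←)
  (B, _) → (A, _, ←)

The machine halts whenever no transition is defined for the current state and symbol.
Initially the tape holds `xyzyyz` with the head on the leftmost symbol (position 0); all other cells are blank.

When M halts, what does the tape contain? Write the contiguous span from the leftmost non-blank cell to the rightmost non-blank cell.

zzzxzyyz

A | __[x]yzyyz   read x → write _, move ←, go to B
B | _[_]_yzyyz   read _ → write _, move ←, go to A
A | [_]__yzyyz   read _ → write z, move →, go to A
A | z[_]_yzyyz   read _ → write z, move →, go to A
A | zz[_]yzyyz   read _ → write z, move →, go to A
A | zzz[y]zyyz   read y → write x, move ←, go to B
B | zz[z]xzyyz
The non-blank tape span at halt is zzzxzyyz.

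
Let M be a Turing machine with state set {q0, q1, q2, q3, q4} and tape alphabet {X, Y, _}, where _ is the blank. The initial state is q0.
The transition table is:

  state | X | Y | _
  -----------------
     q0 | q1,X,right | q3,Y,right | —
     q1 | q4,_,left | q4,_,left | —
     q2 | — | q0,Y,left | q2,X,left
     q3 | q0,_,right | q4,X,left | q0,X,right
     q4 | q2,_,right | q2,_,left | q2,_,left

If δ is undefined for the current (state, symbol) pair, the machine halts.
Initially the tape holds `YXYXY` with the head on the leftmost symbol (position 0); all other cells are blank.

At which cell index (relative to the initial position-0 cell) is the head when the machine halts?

q0 | [Y]XYXY__   read Y → write Y, move right, go to q3
q3 | Y[X]YXY__   read X → write _, move right, go to q0
q0 | Y_[Y]XY__   read Y → write Y, move right, go to q3
q3 | Y_Y[X]Y__   read X → write _, move right, go to q0
q0 | Y_Y_[Y]__   read Y → write Y, move right, go to q3
q3 | Y_Y_Y[_]_   read _ → write X, move right, go to q0
q0 | Y_Y_YX[_]
At halt the head is at cell 6.

6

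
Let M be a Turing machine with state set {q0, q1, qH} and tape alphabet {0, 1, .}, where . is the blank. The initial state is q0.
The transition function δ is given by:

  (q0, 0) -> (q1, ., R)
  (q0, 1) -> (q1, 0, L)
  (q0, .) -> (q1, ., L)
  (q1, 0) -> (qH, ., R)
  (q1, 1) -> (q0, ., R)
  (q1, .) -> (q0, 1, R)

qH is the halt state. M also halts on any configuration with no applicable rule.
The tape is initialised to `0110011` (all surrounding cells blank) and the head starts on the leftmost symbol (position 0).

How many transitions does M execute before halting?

6

q0 | [0]110011   read 0 → write ., move R, go to q1
q1 | .[1]10011   read 1 → write ., move R, go to q0
q0 | ..[1]0011   read 1 → write 0, move L, go to q1
q1 | .[.]00011   read . → write 1, move R, go to q0
q0 | .1[0]0011   read 0 → write ., move R, go to q1
q1 | .1.[0]011   read 0 → write ., move R, go to qH
qH | .1..[0]11
M halts after 6 transitions.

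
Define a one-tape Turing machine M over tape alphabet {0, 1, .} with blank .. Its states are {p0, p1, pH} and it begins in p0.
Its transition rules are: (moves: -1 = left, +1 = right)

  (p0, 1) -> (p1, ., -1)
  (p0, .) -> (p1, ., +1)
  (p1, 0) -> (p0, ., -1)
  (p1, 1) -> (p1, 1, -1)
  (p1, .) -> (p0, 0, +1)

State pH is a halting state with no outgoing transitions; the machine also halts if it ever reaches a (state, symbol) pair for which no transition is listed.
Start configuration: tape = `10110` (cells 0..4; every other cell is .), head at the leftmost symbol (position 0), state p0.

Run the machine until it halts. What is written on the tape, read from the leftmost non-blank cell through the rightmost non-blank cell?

p0 | .[1]0110   read 1 → write ., move -1, go to p1
p1 | [.].0110   read . → write 0, move +1, go to p0
p0 | 0[.]0110   read . → write ., move +1, go to p1
p1 | 0.[0]110   read 0 → write ., move -1, go to p0
p0 | 0[.].110   read . → write ., move +1, go to p1
p1 | 0.[.]110   read . → write 0, move +1, go to p0
p0 | 0.0[1]10   read 1 → write ., move -1, go to p1
p1 | 0.[0].10   read 0 → write ., move -1, go to p0
p0 | 0[.]..10   read . → write ., move +1, go to p1
p1 | 0.[.].10   read . → write 0, move +1, go to p0
p0 | 0.0[.]10   read . → write ., move +1, go to p1
p1 | 0.0.[1]0   read 1 → write 1, move -1, go to p1
p1 | 0.0[.]10   read . → write 0, move +1, go to p0
p0 | 0.00[1]0   read 1 → write ., move -1, go to p1
p1 | 0.0[0].0   read 0 → write ., move -1, go to p0
p0 | 0.[0]..0
The non-blank tape span at halt is 0.0..0.

0.0..0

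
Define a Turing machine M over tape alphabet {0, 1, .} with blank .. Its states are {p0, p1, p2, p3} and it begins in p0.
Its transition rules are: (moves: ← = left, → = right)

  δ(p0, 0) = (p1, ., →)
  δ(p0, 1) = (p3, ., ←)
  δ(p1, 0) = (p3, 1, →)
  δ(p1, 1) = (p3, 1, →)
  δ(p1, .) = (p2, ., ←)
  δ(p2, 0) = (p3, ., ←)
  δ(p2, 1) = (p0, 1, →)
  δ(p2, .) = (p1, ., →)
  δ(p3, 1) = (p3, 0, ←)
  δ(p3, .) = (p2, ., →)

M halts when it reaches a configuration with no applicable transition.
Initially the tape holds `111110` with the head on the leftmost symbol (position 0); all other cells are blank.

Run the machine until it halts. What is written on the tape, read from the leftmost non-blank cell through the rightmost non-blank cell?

p0 | .[1]11110   read 1 → write ., move ←, go to p3
p3 | [.].11110   read . → write ., move →, go to p2
p2 | .[.]11110   read . → write ., move →, go to p1
p1 | ..[1]1110   read 1 → write 1, move →, go to p3
p3 | ..1[1]110   read 1 → write 0, move ←, go to p3
p3 | ..[1]0110   read 1 → write 0, move ←, go to p3
p3 | .[.]00110   read . → write ., move →, go to p2
p2 | ..[0]0110   read 0 → write ., move ←, go to p3
p3 | .[.].0110   read . → write ., move →, go to p2
p2 | ..[.]0110   read . → write ., move →, go to p1
p1 | ...[0]110   read 0 → write 1, move →, go to p3
p3 | ...1[1]10   read 1 → write 0, move ←, go to p3
p3 | ...[1]010   read 1 → write 0, move ←, go to p3
p3 | ..[.]0010   read . → write ., move →, go to p2
p2 | ...[0]010   read 0 → write ., move ←, go to p3
p3 | ..[.].010   read . → write ., move →, go to p2
p2 | ...[.]010   read . → write ., move →, go to p1
p1 | ....[0]10   read 0 → write 1, move →, go to p3
p3 | ....1[1]0   read 1 → write 0, move ←, go to p3
p3 | ....[1]00   read 1 → write 0, move ←, go to p3
p3 | ...[.]000   read . → write ., move →, go to p2
p2 | ....[0]00   read 0 → write ., move ←, go to p3
p3 | ...[.].00   read . → write ., move →, go to p2
p2 | ....[.]00   read . → write ., move →, go to p1
p1 | .....[0]0   read 0 → write 1, move →, go to p3
p3 | .....1[0]
The non-blank tape span at halt is 10.

10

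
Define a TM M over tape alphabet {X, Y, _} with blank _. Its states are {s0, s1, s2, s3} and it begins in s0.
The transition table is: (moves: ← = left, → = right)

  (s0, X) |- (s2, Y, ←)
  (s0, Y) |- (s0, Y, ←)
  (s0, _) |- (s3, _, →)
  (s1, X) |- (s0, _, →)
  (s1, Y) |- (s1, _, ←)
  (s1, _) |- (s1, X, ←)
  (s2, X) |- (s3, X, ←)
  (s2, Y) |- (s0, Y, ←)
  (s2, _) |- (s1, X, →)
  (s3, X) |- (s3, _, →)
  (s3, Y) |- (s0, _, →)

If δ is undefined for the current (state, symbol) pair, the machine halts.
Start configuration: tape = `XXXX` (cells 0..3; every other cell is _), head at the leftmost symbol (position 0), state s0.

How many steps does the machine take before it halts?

state=s0 head=0 tape=_[X]XXX_   (s0,X)→(s2,Y,←)
state=s2 head=-1 tape=[_]YXXX_   (s2,_)→(s1,X,→)
state=s1 head=0 tape=X[Y]XXX_   (s1,Y)→(s1,_,←)
state=s1 head=-1 tape=[X]_XXX_   (s1,X)→(s0,_,→)
state=s0 head=0 tape=_[_]XXX_   (s0,_)→(s3,_,→)
state=s3 head=1 tape=__[X]XX_   (s3,X)→(s3,_,→)
state=s3 head=2 tape=___[X]X_   (s3,X)→(s3,_,→)
state=s3 head=3 tape=____[X]_   (s3,X)→(s3,_,→)
state=s3 head=4 tape=_____[_]
M halts after 8 transitions.

8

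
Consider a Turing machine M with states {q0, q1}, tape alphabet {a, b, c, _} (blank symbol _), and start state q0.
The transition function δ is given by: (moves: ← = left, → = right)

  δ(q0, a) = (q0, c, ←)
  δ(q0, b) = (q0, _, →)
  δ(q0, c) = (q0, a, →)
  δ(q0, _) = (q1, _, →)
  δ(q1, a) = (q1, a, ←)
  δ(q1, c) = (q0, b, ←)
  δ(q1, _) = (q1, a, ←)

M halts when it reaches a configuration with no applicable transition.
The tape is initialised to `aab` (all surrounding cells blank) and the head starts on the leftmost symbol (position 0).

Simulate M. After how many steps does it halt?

4

state=q0 head=0 tape=_[a]ab   (q0,a)→(q0,c,←)
state=q0 head=-1 tape=[_]cab   (q0,_)→(q1,_,→)
state=q1 head=0 tape=_[c]ab   (q1,c)→(q0,b,←)
state=q0 head=-1 tape=[_]bab   (q0,_)→(q1,_,→)
state=q1 head=0 tape=_[b]ab
M halts after 4 transitions.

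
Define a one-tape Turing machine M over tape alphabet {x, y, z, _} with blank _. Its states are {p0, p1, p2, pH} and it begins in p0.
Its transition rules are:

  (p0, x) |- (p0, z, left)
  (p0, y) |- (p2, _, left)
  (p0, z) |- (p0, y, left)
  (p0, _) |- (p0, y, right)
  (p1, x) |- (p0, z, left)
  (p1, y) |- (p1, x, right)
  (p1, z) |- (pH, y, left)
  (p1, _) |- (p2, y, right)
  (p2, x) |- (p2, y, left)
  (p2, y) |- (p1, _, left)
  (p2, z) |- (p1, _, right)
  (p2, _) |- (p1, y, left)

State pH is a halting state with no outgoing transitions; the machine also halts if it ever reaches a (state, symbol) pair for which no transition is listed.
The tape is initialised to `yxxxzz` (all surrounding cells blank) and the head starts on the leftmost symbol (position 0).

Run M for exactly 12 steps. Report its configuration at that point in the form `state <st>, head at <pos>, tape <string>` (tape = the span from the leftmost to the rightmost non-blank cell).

state=p0 head=0 tape=__[y]xxxzz   (p0,y)→(p2,_,left)
state=p2 head=-1 tape=_[_]_xxxzz   (p2,_)→(p1,y,left)
state=p1 head=-2 tape=[_]y_xxxzz   (p1,_)→(p2,y,right)
state=p2 head=-1 tape=y[y]_xxxzz   (p2,y)→(p1,_,left)
state=p1 head=-2 tape=[y]__xxxzz   (p1,y)→(p1,x,right)
state=p1 head=-1 tape=x[_]_xxxzz   (p1,_)→(p2,y,right)
state=p2 head=0 tape=xy[_]xxxzz   (p2,_)→(p1,y,left)
state=p1 head=-1 tape=x[y]yxxxzz   (p1,y)→(p1,x,right)
state=p1 head=0 tape=xx[y]xxxzz   (p1,y)→(p1,x,right)
state=p1 head=1 tape=xxx[x]xxzz   (p1,x)→(p0,z,left)
state=p0 head=0 tape=xx[x]zxxzz   (p0,x)→(p0,z,left)
state=p0 head=-1 tape=x[x]zzxxzz   (p0,x)→(p0,z,left)
state=p0 head=-2 tape=[x]zzzxxzz
After 12 steps: state p0, head at -2, tape xzzzxxzz.

state p0, head at -2, tape xzzzxxzz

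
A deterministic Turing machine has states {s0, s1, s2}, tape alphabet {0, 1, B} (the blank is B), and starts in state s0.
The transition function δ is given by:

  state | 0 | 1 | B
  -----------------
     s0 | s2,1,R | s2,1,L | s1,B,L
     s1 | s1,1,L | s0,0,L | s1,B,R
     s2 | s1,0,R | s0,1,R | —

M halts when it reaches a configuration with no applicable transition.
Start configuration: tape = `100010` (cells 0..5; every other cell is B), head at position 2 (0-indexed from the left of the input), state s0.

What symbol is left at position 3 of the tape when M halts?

s0 | B10[0]010   read 0 → write 1, move R, go to s2
s2 | B101[0]10   read 0 → write 0, move R, go to s1
s1 | B1010[1]0   read 1 → write 0, move L, go to s0
s0 | B101[0]00   read 0 → write 1, move R, go to s2
s2 | B1011[0]0   read 0 → write 0, move R, go to s1
s1 | B10110[0]   read 0 → write 1, move L, go to s1
s1 | B1011[0]1   read 0 → write 1, move L, go to s1
s1 | B101[1]11   read 1 → write 0, move L, go to s0
s0 | B10[1]011   read 1 → write 1, move L, go to s2
s2 | B1[0]1011   read 0 → write 0, move R, go to s1
s1 | B10[1]011   read 1 → write 0, move L, go to s0
s0 | B1[0]0011   read 0 → write 1, move R, go to s2
s2 | B11[0]011   read 0 → write 0, move R, go to s1
s1 | B110[0]11   read 0 → write 1, move L, go to s1
s1 | B11[0]111   read 0 → write 1, move L, go to s1
s1 | B1[1]1111   read 1 → write 0, move L, go to s0
s0 | B[1]01111   read 1 → write 1, move L, go to s2
s2 | [B]101111
Cell 3 holds 1 when M halts.

1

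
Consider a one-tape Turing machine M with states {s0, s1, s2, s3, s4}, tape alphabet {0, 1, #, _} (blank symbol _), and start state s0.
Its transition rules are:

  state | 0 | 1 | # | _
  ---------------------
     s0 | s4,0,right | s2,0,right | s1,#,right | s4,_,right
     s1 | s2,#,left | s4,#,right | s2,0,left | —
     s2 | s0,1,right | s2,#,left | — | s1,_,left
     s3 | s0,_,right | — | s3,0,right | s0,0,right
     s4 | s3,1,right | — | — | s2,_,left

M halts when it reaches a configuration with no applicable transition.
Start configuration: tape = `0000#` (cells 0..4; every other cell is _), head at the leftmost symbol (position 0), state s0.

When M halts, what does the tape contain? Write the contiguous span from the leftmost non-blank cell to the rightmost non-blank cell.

01_0#

s0 | [0]000#   read 0 → write 0, move right, go to s4
s4 | 0[0]00#   read 0 → write 1, move right, go to s3
s3 | 01[0]0#   read 0 → write _, move right, go to s0
s0 | 01_[0]#   read 0 → write 0, move right, go to s4
s4 | 01_0[#]
The non-blank tape span at halt is 01_0#.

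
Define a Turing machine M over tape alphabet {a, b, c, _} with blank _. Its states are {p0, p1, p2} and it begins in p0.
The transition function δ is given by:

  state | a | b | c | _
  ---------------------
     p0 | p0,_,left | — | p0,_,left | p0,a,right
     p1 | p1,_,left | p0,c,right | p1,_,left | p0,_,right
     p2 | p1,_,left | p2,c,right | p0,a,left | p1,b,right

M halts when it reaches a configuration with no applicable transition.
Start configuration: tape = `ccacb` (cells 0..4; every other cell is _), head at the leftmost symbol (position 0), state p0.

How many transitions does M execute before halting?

36

p0 | ____[c]cacb   read c → write _, move left, go to p0
p0 | ___[_]_cacb   read _ → write a, move right, go to p0
p0 | ___a[_]cacb   read _ → write a, move right, go to p0
p0 | ___aa[c]acb   read c → write _, move left, go to p0
p0 | ___a[a]_acb   read a → write _, move left, go to p0
p0 | ___[a]__acb   read a → write _, move left, go to p0
p0 | __[_]___acb   read _ → write a, move right, go to p0
p0 | __a[_]__acb   read _ → write a, move right, go to p0
p0 | __aa[_]_acb   read _ → write a, move right, go to p0
p0 | __aaa[_]acb   read _ → write a, move right, go to p0
p0 | __aaaa[a]cb   read a → write _, move left, go to p0
p0 | __aaa[a]_cb   read a → write _, move left, go to p0
p0 | __aa[a]__cb   read a → write _, move left, go to p0
p0 | __a[a]___cb   read a → write _, move left, go to p0
p0 | __[a]____cb   read a → write _, move left, go to p0
p0 | _[_]_____cb   read _ → write a, move right, go to p0
p0 | _a[_]____cb   read _ → write a, move right, go to p0
p0 | _aa[_]___cb   read _ → write a, move right, go to p0
p0 | _aaa[_]__cb   read _ → write a, move right, go to p0
p0 | _aaaa[_]_cb   read _ → write a, move right, go to p0
p0 | _aaaaa[_]cb   read _ → write a, move right, go to p0
p0 | _aaaaaa[c]b   read c → write _, move left, go to p0
p0 | _aaaaa[a]_b   read a → write _, move left, go to p0
p0 | _aaaa[a]__b   read a → write _, move left, go to p0
p0 | _aaa[a]___b   read a → write _, move left, go to p0
p0 | _aa[a]____b   read a → write _, move left, go to p0
p0 | _a[a]_____b   read a → write _, move left, go to p0
p0 | _[a]______b   read a → write _, move left, go to p0
p0 | [_]_______b   read _ → write a, move right, go to p0
p0 | a[_]______b   read _ → write a, move right, go to p0
p0 | aa[_]_____b   read _ → write a, move right, go to p0
p0 | aaa[_]____b   read _ → write a, move right, go to p0
p0 | aaaa[_]___b   read _ → write a, move right, go to p0
p0 | aaaaa[_]__b   read _ → write a, move right, go to p0
p0 | aaaaaa[_]_b   read _ → write a, move right, go to p0
p0 | aaaaaaa[_]b   read _ → write a, move right, go to p0
p0 | aaaaaaaa[b]
M halts after 36 transitions.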